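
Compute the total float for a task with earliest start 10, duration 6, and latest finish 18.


EF = ES + duration = 10 + 6 = 16
LS = LF - duration = 18 - 6 = 12
Total Float = LF - EF = 18 - 16
(or LS - ES = 12 - 10)
= 2


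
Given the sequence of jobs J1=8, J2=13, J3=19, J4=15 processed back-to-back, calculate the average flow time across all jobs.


Completion times:
  J1: completes at 8
  J2: completes at 21
  J3: completes at 40
  J4: completes at 55
Sum = 124
Average = 124/4
= 31.00


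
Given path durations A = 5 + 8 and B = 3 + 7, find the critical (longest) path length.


Path A: 5 + 8 = 13
Path B: 3 + 7 = 10
Critical path = longest = max(13, 10)
= 13 (Path A)


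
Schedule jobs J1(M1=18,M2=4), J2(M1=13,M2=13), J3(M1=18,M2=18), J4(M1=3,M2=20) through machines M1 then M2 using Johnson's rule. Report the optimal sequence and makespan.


Johnson's rule:
Group 1 (M1≤M2, sort by M1): ['J4', 'J2', 'J3']
Group 2 (M1>M2, sort desc M2): ['J1']
Sequence: J4 → J2 → J3 → J1
Makespan calculation:
  J4: M1 done=3, M2 done=23
  J2: M1 done=16, M2 done=36
  J3: M1 done=34, M2 done=54
  J1: M1 done=52, M2 done=58
= Sequence: J4 → J2 → J3 → J1, Makespan: 58


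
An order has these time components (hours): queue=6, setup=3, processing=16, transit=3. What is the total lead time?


Lead time = queue + setup + processing + transit
= 6 + 3 + 16 + 3
= 28 hours


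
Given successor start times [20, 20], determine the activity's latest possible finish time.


LF = min of all successor start times
Successors start at: [20, 20]
LF = min(20, 20)
= 20


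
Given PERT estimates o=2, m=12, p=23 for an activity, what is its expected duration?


te = (o + 4m + p) / 6
= (2 + 4×12 + 23) / 6
= (2 + 48 + 23) / 6
= 73 / 6
= 12.17


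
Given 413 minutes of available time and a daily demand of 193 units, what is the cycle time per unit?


Cycle time = available time / demand
= 413 / 193
= 2.14 min/unit


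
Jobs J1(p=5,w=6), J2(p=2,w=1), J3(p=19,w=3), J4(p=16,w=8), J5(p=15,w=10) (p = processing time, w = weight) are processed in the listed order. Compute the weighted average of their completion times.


Completion times:
  J1: C=5, w×C=6×5=30
  J2: C=7, w×C=1×7=7
  J3: C=26, w×C=3×26=78
  J4: C=42, w×C=8×42=336
  J5: C=57, w×C=10×57=570
Sum w×C = 1021
Sum w = 28
Weighted avg = 1021/28
= 36.46


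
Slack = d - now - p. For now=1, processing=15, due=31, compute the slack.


Slack = due - current_time - processing
= 31 - 1 - 15
= 15


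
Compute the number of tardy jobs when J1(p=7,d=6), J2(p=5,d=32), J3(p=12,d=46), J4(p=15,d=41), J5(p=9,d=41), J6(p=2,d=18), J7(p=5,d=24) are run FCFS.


Completion vs due date:
  J1: C=7, d=6 → TARDY
  J2: C=12, d=32 → on time
  J3: C=24, d=46 → on time
  J4: C=39, d=41 → on time
  J5: C=48, d=41 → TARDY
  J6: C=50, d=18 → TARDY
  J7: C=55, d=24 → TARDY
Tardy jobs: J1, J5, J6, J7
Count = 4


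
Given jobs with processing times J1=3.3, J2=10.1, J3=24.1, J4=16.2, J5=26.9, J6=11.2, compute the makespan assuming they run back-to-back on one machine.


Sequential makespan: sum all processing times
= 3.3 + 10.1 + 24.1 + 16.2 + 26.9 + 11.2
= 91.8 time units


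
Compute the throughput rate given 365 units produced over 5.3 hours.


Throughput = units / time
= 365 / 5.3
= 68.9 units/hour


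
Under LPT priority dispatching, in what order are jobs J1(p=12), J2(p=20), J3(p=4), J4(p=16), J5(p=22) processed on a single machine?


LPT: sort by longest processing time first
  J5: p=22
  J2: p=20
  J4: p=16
  J1: p=12
  J3: p=4
Order: J5 → J2 → J4 → J1 → J3


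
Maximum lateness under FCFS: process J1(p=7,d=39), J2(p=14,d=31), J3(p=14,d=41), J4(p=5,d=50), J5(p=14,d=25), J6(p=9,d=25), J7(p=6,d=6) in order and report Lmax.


Lateness per job (L = C - d):
  J1: C=7, d=39, L=-32
  J2: C=21, d=31, L=-10
  J3: C=35, d=41, L=-6
  J4: C=40, d=50, L=-10
  J5: C=54, d=25, L=29
  J6: C=63, d=25, L=38
  J7: C=69, d=6, L=63
Lmax = max(-32, -10, -6, -10, 29, 38, 63)
= 63


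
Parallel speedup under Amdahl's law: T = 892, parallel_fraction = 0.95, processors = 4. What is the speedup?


Amdahl's law: T_p = T × ((1-p) + p/N)
= 892 × ((1-0.95) + 0.95/4)
= 892 × (0.05 + 0.2375)
= 892 × 0.2875
= 256.45
Speedup = 892/256.45
= 3.48×


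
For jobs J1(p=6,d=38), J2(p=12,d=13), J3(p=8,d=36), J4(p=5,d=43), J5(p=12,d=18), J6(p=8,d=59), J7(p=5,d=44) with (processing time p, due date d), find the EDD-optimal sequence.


EDD: sort by earliest due date
  J2: d=13, p=12
  J5: d=18, p=12
  J3: d=36, p=8
  J1: d=38, p=6
  J4: d=43, p=5
  J7: d=44, p=5
  J6: d=59, p=8
Order: J2 → J5 → J3 → J1 → J4 → J7 → J6


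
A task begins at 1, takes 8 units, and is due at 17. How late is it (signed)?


Completion = 1 + 8 = 9
Lateness = C - d = 9 - 17
= -8


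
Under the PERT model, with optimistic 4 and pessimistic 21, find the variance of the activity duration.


σ² = ((p - o) / 6)² = (p - o)² / 36
= (21 - 4)² / 36
= 17² / 36
= 289 / 36
= 8.0278


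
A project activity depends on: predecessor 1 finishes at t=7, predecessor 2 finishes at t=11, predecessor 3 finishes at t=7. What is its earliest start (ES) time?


ES = max of all predecessor completion times
Predecessors: [7, 11, 7]
ES = max(7, 11, 7)
= 11


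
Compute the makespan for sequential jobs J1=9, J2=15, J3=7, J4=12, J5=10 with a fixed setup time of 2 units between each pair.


Makespan = Σ processing + (n-1) × setup
= (9 + 15 + 7 + 12 + 10) + (5-1)×2
= 53 + 8
= 61 time units


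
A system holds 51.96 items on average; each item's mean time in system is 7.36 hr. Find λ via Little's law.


Little's law: L = λW → λ = L / W
= 51.96 / 7.36
= 7.06 per hour


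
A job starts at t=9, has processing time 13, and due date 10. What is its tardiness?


Completion = start + processing = 9 + 13 = 22
Tardiness = max(0, C - d) = max(0, 22 - 10)
= max(0, 12)
= 12


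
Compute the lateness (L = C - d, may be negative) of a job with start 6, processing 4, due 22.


Completion = 6 + 4 = 10
Lateness = C - d = 10 - 22
= -12


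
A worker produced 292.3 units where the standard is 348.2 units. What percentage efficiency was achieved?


Efficiency = (actual / standard) × 100
= (292.3 / 348.2) × 100
= 83.9%


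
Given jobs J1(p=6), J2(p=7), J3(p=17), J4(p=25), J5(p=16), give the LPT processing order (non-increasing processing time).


LPT: sort by longest processing time first
  J4: p=25
  J3: p=17
  J5: p=16
  J2: p=7
  J1: p=6
Order: J4 → J3 → J5 → J2 → J1


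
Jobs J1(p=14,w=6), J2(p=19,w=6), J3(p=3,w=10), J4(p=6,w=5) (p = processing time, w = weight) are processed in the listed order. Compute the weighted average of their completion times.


Completion times:
  J1: C=14, w×C=6×14=84
  J2: C=33, w×C=6×33=198
  J3: C=36, w×C=10×36=360
  J4: C=42, w×C=5×42=210
Sum w×C = 852
Sum w = 27
Weighted avg = 852/27
= 31.56


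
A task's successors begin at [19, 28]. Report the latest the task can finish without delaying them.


LF = min of all successor start times
Successors start at: [19, 28]
LF = min(19, 28)
= 19


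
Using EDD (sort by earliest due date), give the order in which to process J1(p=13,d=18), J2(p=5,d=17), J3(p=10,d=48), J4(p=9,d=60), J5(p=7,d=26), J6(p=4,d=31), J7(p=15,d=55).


EDD: sort by earliest due date
  J2: d=17, p=5
  J1: d=18, p=13
  J5: d=26, p=7
  J6: d=31, p=4
  J3: d=48, p=10
  J7: d=55, p=15
  J4: d=60, p=9
Order: J2 → J1 → J5 → J6 → J3 → J7 → J4


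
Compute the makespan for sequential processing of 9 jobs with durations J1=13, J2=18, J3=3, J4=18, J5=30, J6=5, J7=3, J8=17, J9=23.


Sequential makespan: sum all processing times
= 13 + 18 + 3 + 18 + 30 + 5 + 3 + 17 + 23
= 130 time units


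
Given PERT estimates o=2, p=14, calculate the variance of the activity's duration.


σ² = ((p - o) / 6)² = (p - o)² / 36
= (14 - 2)² / 36
= 12² / 36
= 144 / 36
= 4.0000


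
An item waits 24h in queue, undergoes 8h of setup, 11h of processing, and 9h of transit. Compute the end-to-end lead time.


Lead time = queue + setup + processing + transit
= 24 + 8 + 11 + 9
= 52 hours


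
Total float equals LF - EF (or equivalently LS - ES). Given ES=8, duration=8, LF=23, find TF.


EF = ES + duration = 8 + 8 = 16
LS = LF - duration = 23 - 8 = 15
Total Float = LF - EF = 23 - 16
(or LS - ES = 15 - 8)
= 7


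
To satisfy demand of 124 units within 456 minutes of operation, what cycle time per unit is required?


Cycle time = available time / demand
= 456 / 124
= 3.68 min/unit


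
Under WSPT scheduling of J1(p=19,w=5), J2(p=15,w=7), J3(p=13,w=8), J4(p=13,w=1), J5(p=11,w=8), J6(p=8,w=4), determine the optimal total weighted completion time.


WSPT order (by p/w): J5 → J3 → J6 → J2 → J1 → J4
  J5: C=11, w·C=8×11=88
  J3: C=24, w·C=8×24=192
  J6: C=32, w·C=4×32=128
  J2: C=47, w·C=7×47=329
  J1: C=66, w·C=5×66=330
  J4: C=79, w·C=1×79=79
Σ w·C = 1146
= 1146


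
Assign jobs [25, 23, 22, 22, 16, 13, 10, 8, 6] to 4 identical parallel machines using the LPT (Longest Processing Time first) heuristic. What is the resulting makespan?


Jobs (LPT sorted): [25, 23, 22, 22, 16, 13, 10, 8, 6]
Machines: 4
  J=25 → Machine 1 (load: 0+25=25)
  J=23 → Machine 2 (load: 0+23=23)
  J=22 → Machine 3 (load: 0+22=22)
  J=22 → Machine 4 (load: 0+22=22)
  J=16 → Machine 3 (load: 22+16=38)
  J=13 → Machine 4 (load: 22+13=35)
  J=10 → Machine 2 (load: 23+10=33)
  J=8 → Machine 1 (load: 25+8=33)
  J=6 → Machine 1 (load: 33+6=39)
Machine loads: [39, 33, 38, 35]
Makespan = max = 39 time units


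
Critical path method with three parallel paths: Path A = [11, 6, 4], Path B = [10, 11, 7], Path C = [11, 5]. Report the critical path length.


Path A: 11 + 6 + 4 = 21
Path B: 10 + 11 + 7 = 28
Path C: 11 + 5 = 16
Critical path = longest = max(21, 28, 16)
= 28 (Path B)


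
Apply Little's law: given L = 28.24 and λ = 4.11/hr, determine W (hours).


Little's law: L = λW → W = L / λ
= 28.24 / 4.11
= 6.87 hours


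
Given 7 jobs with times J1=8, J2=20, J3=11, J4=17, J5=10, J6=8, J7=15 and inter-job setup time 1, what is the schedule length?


Makespan = Σ processing + (n-1) × setup
= (8 + 20 + 11 + 17 + 10 + 8 + 15) + (7-1)×1
= 89 + 6
= 95 time units


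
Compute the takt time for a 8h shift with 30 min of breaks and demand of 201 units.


Available = 8×60 - 30 = 450 min
Takt time = 450 / 201
= 2.24 min/unit


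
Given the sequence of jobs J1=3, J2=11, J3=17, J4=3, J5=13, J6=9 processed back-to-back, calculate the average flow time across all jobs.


Completion times:
  J1: completes at 3
  J2: completes at 14
  J3: completes at 31
  J4: completes at 34
  J5: completes at 47
  J6: completes at 56
Sum = 185
Average = 185/6
= 30.83


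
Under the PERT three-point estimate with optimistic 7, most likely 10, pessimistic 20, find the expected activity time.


te = (o + 4m + p) / 6
= (7 + 4×10 + 20) / 6
= (7 + 40 + 20) / 6
= 67 / 6
= 11.17


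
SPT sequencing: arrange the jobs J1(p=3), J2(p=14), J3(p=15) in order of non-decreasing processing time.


SPT: sort by shortest processing time
  J1: p=3
  J2: p=14
  J3: p=15
Order: J1 → J2 → J3


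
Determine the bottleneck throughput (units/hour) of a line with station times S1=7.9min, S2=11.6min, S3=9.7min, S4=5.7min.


Bottleneck = longest station time
Station times: [7.9, 11.6, 9.7, 5.7]
Max = 11.6 min
Rate = 60 / 11.6
= 5.17 units/hour (bottleneck: 11.6min)


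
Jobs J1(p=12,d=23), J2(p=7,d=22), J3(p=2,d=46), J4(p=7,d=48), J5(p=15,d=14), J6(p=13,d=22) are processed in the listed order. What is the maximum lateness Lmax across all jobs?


Lateness per job (L = C - d):
  J1: C=12, d=23, L=-11
  J2: C=19, d=22, L=-3
  J3: C=21, d=46, L=-25
  J4: C=28, d=48, L=-20
  J5: C=43, d=14, L=29
  J6: C=56, d=22, L=34
Lmax = max(-11, -3, -25, -20, 29, 34)
= 34


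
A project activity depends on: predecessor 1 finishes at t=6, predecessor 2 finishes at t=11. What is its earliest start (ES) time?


ES = max of all predecessor completion times
Predecessors: [6, 11]
ES = max(6, 11)
= 11


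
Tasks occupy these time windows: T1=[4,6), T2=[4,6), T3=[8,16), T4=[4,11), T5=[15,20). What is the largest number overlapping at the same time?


Check each time point for overlaps:
  t=4: 3 tasks active (T1, T2, T4)
Max concurrent = 3


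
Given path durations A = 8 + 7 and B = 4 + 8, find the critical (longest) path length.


Path A: 8 + 7 = 15
Path B: 4 + 8 = 12
Critical path = longest = max(15, 12)
= 15 (Path A)


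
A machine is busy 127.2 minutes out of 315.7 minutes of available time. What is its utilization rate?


Utilization = busy / total × 100
= 127.2 / 315.7 × 100
= 40.3%


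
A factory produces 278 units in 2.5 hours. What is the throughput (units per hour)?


Throughput = units / time
= 278 / 2.5
= 111.2 units/hour


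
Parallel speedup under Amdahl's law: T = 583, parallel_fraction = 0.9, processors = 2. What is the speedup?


Amdahl's law: T_p = T × ((1-p) + p/N)
= 583 × ((1-0.9) + 0.9/2)
= 583 × (0.10 + 0.4500)
= 583 × 0.5500
= 320.65
Speedup = 583/320.65
= 1.82×


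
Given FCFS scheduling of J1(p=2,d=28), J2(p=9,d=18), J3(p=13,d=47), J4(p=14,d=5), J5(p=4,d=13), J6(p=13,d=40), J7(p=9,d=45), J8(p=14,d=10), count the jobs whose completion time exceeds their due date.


Completion vs due date:
  J1: C=2, d=28 → on time
  J2: C=11, d=18 → on time
  J3: C=24, d=47 → on time
  J4: C=38, d=5 → TARDY
  J5: C=42, d=13 → TARDY
  J6: C=55, d=40 → TARDY
  J7: C=64, d=45 → TARDY
  J8: C=78, d=10 → TARDY
Tardy jobs: J4, J5, J6, J7, J8
Count = 5


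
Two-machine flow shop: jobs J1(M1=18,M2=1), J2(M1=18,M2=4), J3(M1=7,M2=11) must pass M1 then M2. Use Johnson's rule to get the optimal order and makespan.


Johnson's rule:
Group 1 (M1≤M2, sort by M1): ['J3']
Group 2 (M1>M2, sort desc M2): ['J2', 'J1']
Sequence: J3 → J2 → J1
Makespan calculation:
  J3: M1 done=7, M2 done=18
  J2: M1 done=25, M2 done=29
  J1: M1 done=43, M2 done=44
= Sequence: J3 → J2 → J1, Makespan: 44


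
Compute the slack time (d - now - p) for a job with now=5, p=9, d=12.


Slack = due - current_time - processing
= 12 - 5 - 9
= -2


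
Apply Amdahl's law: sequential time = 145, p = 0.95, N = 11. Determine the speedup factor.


Amdahl's law: T_p = T × ((1-p) + p/N)
= 145 × ((1-0.95) + 0.95/11)
= 145 × (0.05 + 0.0864)
= 145 × 0.1364
= 19.77
Speedup = 145/19.77
= 7.33×


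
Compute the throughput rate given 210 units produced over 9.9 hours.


Throughput = units / time
= 210 / 9.9
= 21.2 units/hour


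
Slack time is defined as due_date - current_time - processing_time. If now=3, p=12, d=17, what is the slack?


Slack = due - current_time - processing
= 17 - 3 - 12
= 2


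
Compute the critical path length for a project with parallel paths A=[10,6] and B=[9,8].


Path A: 10 + 6 = 16
Path B: 9 + 8 = 17
Critical path = longest = max(16, 17)
= 17 (Path B)


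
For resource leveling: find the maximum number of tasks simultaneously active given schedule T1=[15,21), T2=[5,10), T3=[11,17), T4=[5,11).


Check each time point for overlaps:
  t=5: 2 tasks active (T2, T4)
Max concurrent = 2


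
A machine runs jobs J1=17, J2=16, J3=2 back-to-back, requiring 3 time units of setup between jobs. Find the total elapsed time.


Makespan = Σ processing + (n-1) × setup
= (17 + 16 + 2) + (3-1)×3
= 35 + 6
= 41 time units


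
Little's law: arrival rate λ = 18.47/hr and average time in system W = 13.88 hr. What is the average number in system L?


Little's law: L = λ × W
= 18.47 × 13.88
= 256.36


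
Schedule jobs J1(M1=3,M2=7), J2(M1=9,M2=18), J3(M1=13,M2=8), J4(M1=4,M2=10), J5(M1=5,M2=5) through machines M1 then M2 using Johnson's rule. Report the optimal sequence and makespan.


Johnson's rule:
Group 1 (M1≤M2, sort by M1): ['J1', 'J4', 'J5', 'J2']
Group 2 (M1>M2, sort desc M2): ['J3']
Sequence: J1 → J4 → J5 → J2 → J3
Makespan calculation:
  J1: M1 done=3, M2 done=10
  J4: M1 done=7, M2 done=20
  J5: M1 done=12, M2 done=25
  J2: M1 done=21, M2 done=43
  J3: M1 done=34, M2 done=51
= Sequence: J1 → J4 → J5 → J2 → J3, Makespan: 51


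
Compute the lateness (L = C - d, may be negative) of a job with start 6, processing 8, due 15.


Completion = 6 + 8 = 14
Lateness = C - d = 14 - 15
= -1


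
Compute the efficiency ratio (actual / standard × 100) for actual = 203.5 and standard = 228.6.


Efficiency = (actual / standard) × 100
= (203.5 / 228.6) × 100
= 89.0%


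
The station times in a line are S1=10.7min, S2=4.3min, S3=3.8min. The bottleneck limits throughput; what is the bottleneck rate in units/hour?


Bottleneck = longest station time
Station times: [10.7, 4.3, 3.8]
Max = 10.7 min
Rate = 60 / 10.7
= 5.61 units/hour (bottleneck: 10.7min)


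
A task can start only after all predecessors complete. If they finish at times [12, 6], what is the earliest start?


ES = max of all predecessor completion times
Predecessors: [12, 6]
ES = max(12, 6)
= 12


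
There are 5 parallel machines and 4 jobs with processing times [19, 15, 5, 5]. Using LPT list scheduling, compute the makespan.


Jobs (LPT sorted): [19, 15, 5, 5]
Machines: 5
  J=19 → Machine 1 (load: 0+19=19)
  J=15 → Machine 2 (load: 0+15=15)
  J=5 → Machine 3 (load: 0+5=5)
  J=5 → Machine 4 (load: 0+5=5)
Machine loads: [19, 15, 5, 5, 0]
Makespan = max = 19 time units


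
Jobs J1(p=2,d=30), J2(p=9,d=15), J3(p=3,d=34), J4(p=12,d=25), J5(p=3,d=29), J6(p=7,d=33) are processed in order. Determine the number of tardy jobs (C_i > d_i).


Completion vs due date:
  J1: C=2, d=30 → on time
  J2: C=11, d=15 → on time
  J3: C=14, d=34 → on time
  J4: C=26, d=25 → TARDY
  J5: C=29, d=29 → on time
  J6: C=36, d=33 → TARDY
Tardy jobs: J4, J6
Count = 2


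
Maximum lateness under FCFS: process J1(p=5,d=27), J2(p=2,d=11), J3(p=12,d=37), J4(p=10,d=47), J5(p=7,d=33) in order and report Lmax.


Lateness per job (L = C - d):
  J1: C=5, d=27, L=-22
  J2: C=7, d=11, L=-4
  J3: C=19, d=37, L=-18
  J4: C=29, d=47, L=-18
  J5: C=36, d=33, L=3
Lmax = max(-22, -4, -18, -18, 3)
= 3


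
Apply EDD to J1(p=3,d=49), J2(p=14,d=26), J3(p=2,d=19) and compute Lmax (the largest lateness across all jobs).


EDD order: J3 → J2 → J1
Completion and lateness:
  J3: C=2, d=19, L=2-19=-17
  J2: C=16, d=26, L=16-26=-10
  J1: C=19, d=49, L=19-49=-30
Lmax = max(-17, -10, -30)
= -10


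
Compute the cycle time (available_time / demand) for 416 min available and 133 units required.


Cycle time = available time / demand
= 416 / 133
= 3.13 min/unit


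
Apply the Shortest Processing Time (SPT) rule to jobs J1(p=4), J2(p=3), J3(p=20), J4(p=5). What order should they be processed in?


SPT: sort by shortest processing time
  J2: p=3
  J1: p=4
  J4: p=5
  J3: p=20
Order: J2 → J1 → J4 → J3


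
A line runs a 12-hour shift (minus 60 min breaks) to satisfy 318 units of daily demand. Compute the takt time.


Available = 12×60 - 60 = 660 min
Takt time = 660 / 318
= 2.08 min/unit


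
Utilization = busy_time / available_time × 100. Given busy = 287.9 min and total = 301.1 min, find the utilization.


Utilization = busy / total × 100
= 287.9 / 301.1 × 100
= 95.6%


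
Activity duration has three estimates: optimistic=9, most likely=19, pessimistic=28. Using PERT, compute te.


te = (o + 4m + p) / 6
= (9 + 4×19 + 28) / 6
= (9 + 76 + 28) / 6
= 113 / 6
= 18.83


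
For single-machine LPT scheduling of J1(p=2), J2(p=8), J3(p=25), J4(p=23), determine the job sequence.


LPT: sort by longest processing time first
  J3: p=25
  J4: p=23
  J2: p=8
  J1: p=2
Order: J3 → J4 → J2 → J1


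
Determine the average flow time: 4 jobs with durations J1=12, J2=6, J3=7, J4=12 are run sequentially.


Completion times:
  J1: completes at 12
  J2: completes at 18
  J3: completes at 25
  J4: completes at 37
Sum = 92
Average = 92/4
= 23.00


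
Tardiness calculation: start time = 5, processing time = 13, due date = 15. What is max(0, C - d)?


Completion = start + processing = 5 + 13 = 18
Tardiness = max(0, C - d) = max(0, 18 - 15)
= max(0, 3)
= 3


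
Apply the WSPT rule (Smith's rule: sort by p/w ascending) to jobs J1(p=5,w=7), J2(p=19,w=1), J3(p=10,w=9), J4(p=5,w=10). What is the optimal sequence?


WSPT (Smith's rule): sort by p/w ascending
  J4: p/w = 5/10 = 0.500
  J1: p/w = 5/7 = 0.714
  J3: p/w = 10/9 = 1.111
  J2: p/w = 19/1 = 19.000
Order: J4 → J1 → J3 → J2


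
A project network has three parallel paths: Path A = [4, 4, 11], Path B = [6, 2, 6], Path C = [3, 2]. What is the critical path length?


Path A: 4 + 4 + 11 = 19
Path B: 6 + 2 + 6 = 14
Path C: 3 + 2 = 5
Critical path = longest = max(19, 14, 5)
= 19 (Path A)


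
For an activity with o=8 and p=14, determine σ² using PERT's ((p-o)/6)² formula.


σ² = ((p - o) / 6)² = (p - o)² / 36
= (14 - 8)² / 36
= 6² / 36
= 36 / 36
= 1.0000


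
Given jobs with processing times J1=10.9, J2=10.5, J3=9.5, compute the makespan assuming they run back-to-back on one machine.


Sequential makespan: sum all processing times
= 10.9 + 10.5 + 9.5
= 30.9 time units


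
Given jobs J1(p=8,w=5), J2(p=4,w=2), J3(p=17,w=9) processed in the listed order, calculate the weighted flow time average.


Completion times:
  J1: C=8, w×C=5×8=40
  J2: C=12, w×C=2×12=24
  J3: C=29, w×C=9×29=261
Sum w×C = 325
Sum w = 16
Weighted avg = 325/16
= 20.31


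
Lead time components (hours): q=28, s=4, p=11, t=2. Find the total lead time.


Lead time = queue + setup + processing + transit
= 28 + 4 + 11 + 2
= 45 hours


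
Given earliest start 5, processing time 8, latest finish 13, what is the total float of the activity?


EF = ES + duration = 5 + 8 = 13
LS = LF - duration = 13 - 8 = 5
Total Float = LF - EF = 13 - 13
(or LS - ES = 5 - 5)
= 0


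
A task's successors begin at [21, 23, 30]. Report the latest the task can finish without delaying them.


LF = min of all successor start times
Successors start at: [21, 23, 30]
LF = min(21, 23, 30)
= 21


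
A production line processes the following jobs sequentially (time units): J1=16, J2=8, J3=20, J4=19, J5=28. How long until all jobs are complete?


Sequential makespan: sum all processing times
= 16 + 8 + 20 + 19 + 28
= 91 time units


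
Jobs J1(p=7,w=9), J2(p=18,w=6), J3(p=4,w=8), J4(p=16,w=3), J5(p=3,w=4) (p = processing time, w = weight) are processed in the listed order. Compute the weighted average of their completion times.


Completion times:
  J1: C=7, w×C=9×7=63
  J2: C=25, w×C=6×25=150
  J3: C=29, w×C=8×29=232
  J4: C=45, w×C=3×45=135
  J5: C=48, w×C=4×48=192
Sum w×C = 772
Sum w = 30
Weighted avg = 772/30
= 25.73


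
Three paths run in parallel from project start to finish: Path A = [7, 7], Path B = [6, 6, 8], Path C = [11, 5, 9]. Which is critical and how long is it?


Path A: 7 + 7 = 14
Path B: 6 + 6 + 8 = 20
Path C: 11 + 5 + 9 = 25
Critical path = longest = max(14, 20, 25)
= 25 (Path C)


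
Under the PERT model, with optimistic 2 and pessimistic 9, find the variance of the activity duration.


σ² = ((p - o) / 6)² = (p - o)² / 36
= (9 - 2)² / 36
= 7² / 36
= 49 / 36
= 1.3611


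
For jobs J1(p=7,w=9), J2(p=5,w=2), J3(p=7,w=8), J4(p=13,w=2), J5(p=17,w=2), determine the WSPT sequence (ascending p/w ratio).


WSPT (Smith's rule): sort by p/w ascending
  J1: p/w = 7/9 = 0.778
  J3: p/w = 7/8 = 0.875
  J2: p/w = 5/2 = 2.500
  J4: p/w = 13/2 = 6.500
  J5: p/w = 17/2 = 8.500
Order: J1 → J3 → J2 → J4 → J5


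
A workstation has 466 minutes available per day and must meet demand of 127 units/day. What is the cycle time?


Cycle time = available time / demand
= 466 / 127
= 3.67 min/unit


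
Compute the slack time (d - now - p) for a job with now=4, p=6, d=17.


Slack = due - current_time - processing
= 17 - 4 - 6
= 7


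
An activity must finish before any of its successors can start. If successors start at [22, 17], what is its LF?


LF = min of all successor start times
Successors start at: [22, 17]
LF = min(22, 17)
= 17


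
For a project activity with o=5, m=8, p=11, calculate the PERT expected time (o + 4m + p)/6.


te = (o + 4m + p) / 6
= (5 + 4×8 + 11) / 6
= (5 + 32 + 11) / 6
= 48 / 6
= 8.00


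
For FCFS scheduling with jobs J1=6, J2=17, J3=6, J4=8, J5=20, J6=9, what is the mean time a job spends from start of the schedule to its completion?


Completion times:
  J1: completes at 6
  J2: completes at 23
  J3: completes at 29
  J4: completes at 37
  J5: completes at 57
  J6: completes at 66
Sum = 218
Average = 218/6
= 36.33


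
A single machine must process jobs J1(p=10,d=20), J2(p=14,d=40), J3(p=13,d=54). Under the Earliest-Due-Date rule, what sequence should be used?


EDD: sort by earliest due date
  J1: d=20, p=10
  J2: d=40, p=14
  J3: d=54, p=13
Order: J1 → J2 → J3


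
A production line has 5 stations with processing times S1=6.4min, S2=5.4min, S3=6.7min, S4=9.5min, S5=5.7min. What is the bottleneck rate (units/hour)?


Bottleneck = longest station time
Station times: [6.4, 5.4, 6.7, 9.5, 5.7]
Max = 9.5 min
Rate = 60 / 9.5
= 6.32 units/hour (bottleneck: 9.5min)


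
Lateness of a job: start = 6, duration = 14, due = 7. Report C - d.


Completion = 6 + 14 = 20
Lateness = C - d = 20 - 7
= 13


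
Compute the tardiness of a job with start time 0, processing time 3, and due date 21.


Completion = start + processing = 0 + 3 = 3
Tardiness = max(0, C - d) = max(0, 3 - 21)
= max(0, -18)
= 0


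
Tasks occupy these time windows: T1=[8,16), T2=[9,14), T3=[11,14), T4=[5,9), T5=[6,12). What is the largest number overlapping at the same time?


Check each time point for overlaps:
  t=11: 4 tasks active (T1, T2, T3, T5)
Max concurrent = 4


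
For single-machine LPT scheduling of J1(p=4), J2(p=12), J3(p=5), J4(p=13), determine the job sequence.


LPT: sort by longest processing time first
  J4: p=13
  J2: p=12
  J3: p=5
  J1: p=4
Order: J4 → J2 → J3 → J1


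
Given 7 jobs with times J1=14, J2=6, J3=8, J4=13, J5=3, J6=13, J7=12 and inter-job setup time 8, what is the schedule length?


Makespan = Σ processing + (n-1) × setup
= (14 + 6 + 8 + 13 + 3 + 13 + 12) + (7-1)×8
= 69 + 48
= 117 time units


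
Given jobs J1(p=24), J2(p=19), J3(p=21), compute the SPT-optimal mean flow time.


SPT order: J2 → J3 → J1
Completion times:
  J2: C=19
  J3: C=40
  J1: C=64
Sum = 123, n = 3
Mean flow = 123/3
= 41.00


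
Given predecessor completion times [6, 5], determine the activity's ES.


ES = max of all predecessor completion times
Predecessors: [6, 5]
ES = max(6, 5)
= 6


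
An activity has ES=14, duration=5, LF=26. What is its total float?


EF = ES + duration = 14 + 5 = 19
LS = LF - duration = 26 - 5 = 21
Total Float = LF - EF = 26 - 19
(or LS - ES = 21 - 14)
= 7


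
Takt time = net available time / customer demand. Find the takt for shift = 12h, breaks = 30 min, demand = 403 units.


Available = 12×60 - 30 = 690 min
Takt time = 690 / 403
= 1.71 min/unit


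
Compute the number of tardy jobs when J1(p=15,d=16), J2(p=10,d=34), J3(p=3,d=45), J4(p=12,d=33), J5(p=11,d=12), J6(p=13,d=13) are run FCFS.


Completion vs due date:
  J1: C=15, d=16 → on time
  J2: C=25, d=34 → on time
  J3: C=28, d=45 → on time
  J4: C=40, d=33 → TARDY
  J5: C=51, d=12 → TARDY
  J6: C=64, d=13 → TARDY
Tardy jobs: J4, J5, J6
Count = 3


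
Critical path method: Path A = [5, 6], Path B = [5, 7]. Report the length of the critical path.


Path A: 5 + 6 = 11
Path B: 5 + 7 = 12
Critical path = longest = max(11, 12)
= 12 (Path B)


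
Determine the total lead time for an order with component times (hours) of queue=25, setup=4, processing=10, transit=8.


Lead time = queue + setup + processing + transit
= 25 + 4 + 10 + 8
= 47 hours


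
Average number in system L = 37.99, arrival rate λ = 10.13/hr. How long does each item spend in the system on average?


Little's law: L = λW → W = L / λ
= 37.99 / 10.13
= 3.75 hours


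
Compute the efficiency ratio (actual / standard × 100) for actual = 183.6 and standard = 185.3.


Efficiency = (actual / standard) × 100
= (183.6 / 185.3) × 100
= 99.1%


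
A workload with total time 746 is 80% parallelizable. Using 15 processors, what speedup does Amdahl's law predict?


Amdahl's law: T_p = T × ((1-p) + p/N)
= 746 × ((1-0.8) + 0.8/15)
= 746 × (0.20 + 0.0533)
= 746 × 0.2533
= 188.99
Speedup = 746/188.99
= 3.95×


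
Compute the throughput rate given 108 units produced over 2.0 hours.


Throughput = units / time
= 108 / 2.0
= 54.0 units/hour


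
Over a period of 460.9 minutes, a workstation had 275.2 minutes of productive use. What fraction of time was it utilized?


Utilization = busy / total × 100
= 275.2 / 460.9 × 100
= 59.7%


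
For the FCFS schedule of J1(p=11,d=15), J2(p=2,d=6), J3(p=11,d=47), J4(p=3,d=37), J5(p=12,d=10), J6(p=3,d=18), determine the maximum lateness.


Lateness per job (L = C - d):
  J1: C=11, d=15, L=-4
  J2: C=13, d=6, L=7
  J3: C=24, d=47, L=-23
  J4: C=27, d=37, L=-10
  J5: C=39, d=10, L=29
  J6: C=42, d=18, L=24
Lmax = max(-4, 7, -23, -10, 29, 24)
= 29


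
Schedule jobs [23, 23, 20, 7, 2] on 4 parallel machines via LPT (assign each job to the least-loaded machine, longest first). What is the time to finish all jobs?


Jobs (LPT sorted): [23, 23, 20, 7, 2]
Machines: 4
  J=23 → Machine 1 (load: 0+23=23)
  J=23 → Machine 2 (load: 0+23=23)
  J=20 → Machine 3 (load: 0+20=20)
  J=7 → Machine 4 (load: 0+7=7)
  J=2 → Machine 4 (load: 7+2=9)
Machine loads: [23, 23, 20, 9]
Makespan = max = 23 time units


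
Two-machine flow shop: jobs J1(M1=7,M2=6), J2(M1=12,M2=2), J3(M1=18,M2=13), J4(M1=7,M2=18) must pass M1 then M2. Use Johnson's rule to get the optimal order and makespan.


Johnson's rule:
Group 1 (M1≤M2, sort by M1): ['J4']
Group 2 (M1>M2, sort desc M2): ['J3', 'J1', 'J2']
Sequence: J4 → J3 → J1 → J2
Makespan calculation:
  J4: M1 done=7, M2 done=25
  J3: M1 done=25, M2 done=38
  J1: M1 done=32, M2 done=44
  J2: M1 done=44, M2 done=46
= Sequence: J4 → J3 → J1 → J2, Makespan: 46


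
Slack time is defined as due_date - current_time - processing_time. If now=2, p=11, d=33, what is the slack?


Slack = due - current_time - processing
= 33 - 2 - 11
= 20


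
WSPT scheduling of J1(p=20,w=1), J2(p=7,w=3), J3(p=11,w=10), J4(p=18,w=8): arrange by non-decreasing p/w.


WSPT (Smith's rule): sort by p/w ascending
  J3: p/w = 11/10 = 1.100
  J4: p/w = 18/8 = 2.250
  J2: p/w = 7/3 = 2.333
  J1: p/w = 20/1 = 20.000
Order: J3 → J4 → J2 → J1


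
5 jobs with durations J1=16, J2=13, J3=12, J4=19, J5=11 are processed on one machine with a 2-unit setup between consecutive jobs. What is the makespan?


Makespan = Σ processing + (n-1) × setup
= (16 + 13 + 12 + 19 + 11) + (5-1)×2
= 71 + 8
= 79 time units


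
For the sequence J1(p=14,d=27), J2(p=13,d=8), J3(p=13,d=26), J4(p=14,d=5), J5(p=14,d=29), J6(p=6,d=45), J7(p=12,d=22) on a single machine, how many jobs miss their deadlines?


Completion vs due date:
  J1: C=14, d=27 → on time
  J2: C=27, d=8 → TARDY
  J3: C=40, d=26 → TARDY
  J4: C=54, d=5 → TARDY
  J5: C=68, d=29 → TARDY
  J6: C=74, d=45 → TARDY
  J7: C=86, d=22 → TARDY
Tardy jobs: J2, J3, J4, J5, J6, J7
Count = 6


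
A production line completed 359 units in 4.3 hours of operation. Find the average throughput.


Throughput = units / time
= 359 / 4.3
= 83.5 units/hour


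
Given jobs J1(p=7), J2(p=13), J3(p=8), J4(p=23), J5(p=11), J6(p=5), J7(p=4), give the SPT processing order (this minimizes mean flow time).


SPT: sort by shortest processing time
  J7: p=4
  J6: p=5
  J1: p=7
  J3: p=8
  J5: p=11
  J2: p=13
  J4: p=23
Order: J7 → J6 → J1 → J3 → J5 → J2 → J4


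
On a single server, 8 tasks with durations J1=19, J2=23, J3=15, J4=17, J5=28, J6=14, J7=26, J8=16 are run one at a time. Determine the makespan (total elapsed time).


Sequential makespan: sum all processing times
= 19 + 23 + 15 + 17 + 28 + 14 + 26 + 16
= 158 time units


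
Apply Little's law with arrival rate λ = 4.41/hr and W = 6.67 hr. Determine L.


Little's law: L = λ × W
= 4.41 × 6.67
= 29.41


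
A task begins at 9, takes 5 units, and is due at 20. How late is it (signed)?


Completion = 9 + 5 = 14
Lateness = C - d = 14 - 20
= -6


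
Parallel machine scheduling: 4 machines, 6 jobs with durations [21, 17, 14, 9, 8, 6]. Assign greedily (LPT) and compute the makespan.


Jobs (LPT sorted): [21, 17, 14, 9, 8, 6]
Machines: 4
  J=21 → Machine 1 (load: 0+21=21)
  J=17 → Machine 2 (load: 0+17=17)
  J=14 → Machine 3 (load: 0+14=14)
  J=9 → Machine 4 (load: 0+9=9)
  J=8 → Machine 4 (load: 9+8=17)
  J=6 → Machine 3 (load: 14+6=20)
Machine loads: [21, 17, 20, 17]
Makespan = max = 21 time units


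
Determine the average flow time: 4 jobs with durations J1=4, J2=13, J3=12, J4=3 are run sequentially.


Completion times:
  J1: completes at 4
  J2: completes at 17
  J3: completes at 29
  J4: completes at 32
Sum = 82
Average = 82/4
= 20.50


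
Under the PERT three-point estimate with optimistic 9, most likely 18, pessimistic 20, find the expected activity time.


te = (o + 4m + p) / 6
= (9 + 4×18 + 20) / 6
= (9 + 72 + 20) / 6
= 101 / 6
= 16.83


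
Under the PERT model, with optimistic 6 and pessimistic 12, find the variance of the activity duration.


σ² = ((p - o) / 6)² = (p - o)² / 36
= (12 - 6)² / 36
= 6² / 36
= 36 / 36
= 1.0000


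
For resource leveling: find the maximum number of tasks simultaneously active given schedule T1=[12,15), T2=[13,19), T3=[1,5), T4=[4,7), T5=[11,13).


Check each time point for overlaps:
  t=4: 2 tasks active (T3, T4)
Max concurrent = 2


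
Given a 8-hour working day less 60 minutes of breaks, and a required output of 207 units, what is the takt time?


Available = 8×60 - 60 = 420 min
Takt time = 420 / 207
= 2.03 min/unit


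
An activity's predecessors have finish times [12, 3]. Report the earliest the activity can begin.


ES = max of all predecessor completion times
Predecessors: [12, 3]
ES = max(12, 3)
= 12


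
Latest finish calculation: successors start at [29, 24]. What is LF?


LF = min of all successor start times
Successors start at: [29, 24]
LF = min(29, 24)
= 24


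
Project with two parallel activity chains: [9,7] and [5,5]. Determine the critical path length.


Path A: 9 + 7 = 16
Path B: 5 + 5 = 10
Critical path = longest = max(16, 10)
= 16 (Path A)


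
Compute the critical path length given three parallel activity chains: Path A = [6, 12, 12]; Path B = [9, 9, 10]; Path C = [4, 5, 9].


Path A: 6 + 12 + 12 = 30
Path B: 9 + 9 + 10 = 28
Path C: 4 + 5 + 9 = 18
Critical path = longest = max(30, 28, 18)
= 30 (Path A)


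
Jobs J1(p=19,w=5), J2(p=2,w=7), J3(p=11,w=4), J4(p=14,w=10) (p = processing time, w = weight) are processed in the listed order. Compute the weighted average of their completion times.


Completion times:
  J1: C=19, w×C=5×19=95
  J2: C=21, w×C=7×21=147
  J3: C=32, w×C=4×32=128
  J4: C=46, w×C=10×46=460
Sum w×C = 830
Sum w = 26
Weighted avg = 830/26
= 31.92


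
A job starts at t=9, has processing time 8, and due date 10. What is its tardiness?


Completion = start + processing = 9 + 8 = 17
Tardiness = max(0, C - d) = max(0, 17 - 10)
= max(0, 7)
= 7


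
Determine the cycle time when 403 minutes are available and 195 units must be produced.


Cycle time = available time / demand
= 403 / 195
= 2.07 min/unit


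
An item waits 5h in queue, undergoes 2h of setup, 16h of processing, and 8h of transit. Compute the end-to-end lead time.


Lead time = queue + setup + processing + transit
= 5 + 2 + 16 + 8
= 31 hours


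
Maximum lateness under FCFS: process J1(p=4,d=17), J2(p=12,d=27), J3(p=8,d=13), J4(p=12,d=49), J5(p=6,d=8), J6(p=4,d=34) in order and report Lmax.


Lateness per job (L = C - d):
  J1: C=4, d=17, L=-13
  J2: C=16, d=27, L=-11
  J3: C=24, d=13, L=11
  J4: C=36, d=49, L=-13
  J5: C=42, d=8, L=34
  J6: C=46, d=34, L=12
Lmax = max(-13, -11, 11, -13, 34, 12)
= 34


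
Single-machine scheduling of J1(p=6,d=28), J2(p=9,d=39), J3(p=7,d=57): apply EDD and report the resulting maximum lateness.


EDD order: J1 → J2 → J3
Completion and lateness:
  J1: C=6, d=28, L=6-28=-22
  J2: C=15, d=39, L=15-39=-24
  J3: C=22, d=57, L=22-57=-35
Lmax = max(-22, -24, -35)
= -22


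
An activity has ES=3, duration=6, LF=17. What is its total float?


EF = ES + duration = 3 + 6 = 9
LS = LF - duration = 17 - 6 = 11
Total Float = LF - EF = 17 - 9
(or LS - ES = 11 - 3)
= 8


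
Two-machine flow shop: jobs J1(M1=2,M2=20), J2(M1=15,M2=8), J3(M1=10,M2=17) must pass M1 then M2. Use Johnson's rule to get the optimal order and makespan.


Johnson's rule:
Group 1 (M1≤M2, sort by M1): ['J1', 'J3']
Group 2 (M1>M2, sort desc M2): ['J2']
Sequence: J1 → J3 → J2
Makespan calculation:
  J1: M1 done=2, M2 done=22
  J3: M1 done=12, M2 done=39
  J2: M1 done=27, M2 done=47
= Sequence: J1 → J3 → J2, Makespan: 47


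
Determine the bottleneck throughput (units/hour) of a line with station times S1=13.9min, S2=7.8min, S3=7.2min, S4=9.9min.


Bottleneck = longest station time
Station times: [13.9, 7.8, 7.2, 9.9]
Max = 13.9 min
Rate = 60 / 13.9
= 4.32 units/hour (bottleneck: 13.9min)


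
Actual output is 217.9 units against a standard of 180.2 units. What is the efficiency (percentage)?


Efficiency = (actual / standard) × 100
= (217.9 / 180.2) × 100
= 120.9%


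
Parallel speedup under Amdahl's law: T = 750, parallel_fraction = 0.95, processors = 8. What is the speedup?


Amdahl's law: T_p = T × ((1-p) + p/N)
= 750 × ((1-0.95) + 0.95/8)
= 750 × (0.05 + 0.1187)
= 750 × 0.1688
= 126.56
Speedup = 750/126.56
= 5.93×


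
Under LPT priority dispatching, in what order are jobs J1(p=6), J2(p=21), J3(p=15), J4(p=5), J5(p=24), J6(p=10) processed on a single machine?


LPT: sort by longest processing time first
  J5: p=24
  J2: p=21
  J3: p=15
  J6: p=10
  J1: p=6
  J4: p=5
Order: J5 → J2 → J3 → J6 → J1 → J4


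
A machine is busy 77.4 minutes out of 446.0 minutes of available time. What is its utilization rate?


Utilization = busy / total × 100
= 77.4 / 446.0 × 100
= 17.4%


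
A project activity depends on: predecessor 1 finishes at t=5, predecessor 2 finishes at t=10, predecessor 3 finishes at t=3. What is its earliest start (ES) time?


ES = max of all predecessor completion times
Predecessors: [5, 10, 3]
ES = max(5, 10, 3)
= 10


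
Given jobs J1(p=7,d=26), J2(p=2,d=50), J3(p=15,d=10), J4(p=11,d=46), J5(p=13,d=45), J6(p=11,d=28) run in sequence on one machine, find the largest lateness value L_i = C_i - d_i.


Lateness per job (L = C - d):
  J1: C=7, d=26, L=-19
  J2: C=9, d=50, L=-41
  J3: C=24, d=10, L=14
  J4: C=35, d=46, L=-11
  J5: C=48, d=45, L=3
  J6: C=59, d=28, L=31
Lmax = max(-19, -41, 14, -11, 3, 31)
= 31


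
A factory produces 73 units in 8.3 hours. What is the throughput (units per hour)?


Throughput = units / time
= 73 / 8.3
= 8.8 units/hour


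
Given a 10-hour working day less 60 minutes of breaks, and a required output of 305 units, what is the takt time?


Available = 10×60 - 60 = 540 min
Takt time = 540 / 305
= 1.77 min/unit


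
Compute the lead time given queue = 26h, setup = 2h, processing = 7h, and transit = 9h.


Lead time = queue + setup + processing + transit
= 26 + 2 + 7 + 9
= 44 hours


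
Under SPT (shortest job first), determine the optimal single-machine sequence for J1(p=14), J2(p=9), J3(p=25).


SPT: sort by shortest processing time
  J2: p=9
  J1: p=14
  J3: p=25
Order: J2 → J1 → J3
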